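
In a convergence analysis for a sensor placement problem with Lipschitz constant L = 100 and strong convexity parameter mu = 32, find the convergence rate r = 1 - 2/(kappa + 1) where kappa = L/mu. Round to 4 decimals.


Step 1: Compute the condition number.
kappa = L/mu = 100/32 = 3.125
Step 2: Compute the convergence rate.
r = 1 - 2/(kappa + 1) = 1 - 2*mu/(L + mu) = (L - mu)/(L + mu) = 68/132 = 0.5152


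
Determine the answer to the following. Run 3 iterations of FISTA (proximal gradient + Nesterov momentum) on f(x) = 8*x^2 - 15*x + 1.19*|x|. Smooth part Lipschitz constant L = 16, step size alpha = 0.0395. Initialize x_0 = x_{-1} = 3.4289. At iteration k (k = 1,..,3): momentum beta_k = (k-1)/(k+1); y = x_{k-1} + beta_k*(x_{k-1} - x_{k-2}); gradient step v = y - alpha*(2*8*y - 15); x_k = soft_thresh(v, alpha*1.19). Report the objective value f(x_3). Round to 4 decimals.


FISTA on f(x) = 8*x^2 - 15*x + 1.19*|x|
L = 16, alpha = 0.0395
Iteration 1: beta = 0.0, y = 3.4289 + 0.0*(3.4289 - 3.4289) = 3.4289
  grad(y) = 39.8624, v = y - alpha*grad = 1.8543
  prox(v) = soft_thresh(1.8543, 0.047) = 1.8073
Iteration 2: beta = 0.3333, y = 1.8073 + 0.3333*(1.8073 - 3.4289) = 1.2668
  grad(y) = 5.2689, v = y - alpha*grad = 1.0587
  prox(v) = soft_thresh(1.0587, 0.047) = 1.0117
Iteration 3: beta = 0.5, y = 1.0117 + 0.5*(1.0117 - 1.8073) = 0.6139
  grad(y) = -5.1783, v = y - alpha*grad = 0.8184
  prox(v) = soft_thresh(0.8184, 0.047) = 0.7714
f(x_3) = 8*0.7714^2 - 15*0.7714 + 1.19*|0.7714| = -5.8926


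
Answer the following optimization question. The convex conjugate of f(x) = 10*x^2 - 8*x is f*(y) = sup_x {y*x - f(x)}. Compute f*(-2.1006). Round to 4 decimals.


f*(y) = sup_x {y*x - a*x^2 - b*x} = sup_x {(y-b)*x - a*x^2}
FOC: (y - b) - 2a*x = 0 => x* = (y - b)/(2a)
x* = (-2.1006 + 8)/(2*10) = 0.295
f*(-2.1006) = (y-b)^2/(4a) = (-2.1006 + 8)^2/(4*10)
= 34.8029/40 = 0.8701


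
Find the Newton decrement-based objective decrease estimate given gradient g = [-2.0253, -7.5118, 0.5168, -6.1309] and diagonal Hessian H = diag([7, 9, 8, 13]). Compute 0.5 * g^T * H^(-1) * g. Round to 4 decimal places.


Step 1: H is diagonal, so H^(-1) * g = [-0.2893, -0.8346, 0.0646, -0.4716].
Step 2: g^T H^(-1) g = sum_i g_i^2 / H_ii
  = (-2.0253)^2/7 + (-7.5118)^2/9 + (0.5168)^2/8 + (-6.1309)^2/13
  = 0.586 + 6.2697 + 0.0334 + 2.8914 = 9.7804
Step 3: Objective decrease = 0.5 * g^T H^(-1) g = 4.8902


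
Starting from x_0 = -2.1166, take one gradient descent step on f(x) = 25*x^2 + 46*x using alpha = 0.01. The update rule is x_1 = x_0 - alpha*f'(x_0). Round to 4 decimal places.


We compute the gradient at x_0 and apply the update.
f'(x) = 50*x + 46
f'(-2.1166) = 50*-2.1166 + 46 = -59.83
x_1 = -2.1166 - 0.01*-59.83 = -1.5183


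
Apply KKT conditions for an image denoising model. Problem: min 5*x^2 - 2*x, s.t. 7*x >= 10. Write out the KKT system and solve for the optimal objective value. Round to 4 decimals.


Step 1: Try lambda = 0 (constraint inactive).
x_unc = 2/(2*5) = 0.2
Check: 7*0.2 = 1.4 < 10 -- violated!
Step 2: Constraint must be active: 7*x = 10
x* = 10/7 = 1.4286 (rounded; the exact value 10/7 is used below)
lambda = (2*5*(10/7) - 2)/7 = 1.7551
Step 3: Compute optimal value.
f(x*) = 5*(10/7)^2 - 2*(10/7) = 7.3469


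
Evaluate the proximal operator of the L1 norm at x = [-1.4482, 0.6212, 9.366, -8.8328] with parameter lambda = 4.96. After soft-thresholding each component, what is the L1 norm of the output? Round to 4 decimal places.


Soft-thresholding with lambda = 4.96:
prox(-1.4482) = sign(-1.4482)*max(|-1.4482| - 4.96, 0) = 0.0
prox(0.6212) = sign(0.6212)*max(|0.6212| - 4.96, 0) = 0.0
prox(9.366) = sign(9.366)*max(|9.366| - 4.96, 0) = 4.406
prox(-8.8328) = sign(-8.8328)*max(|-8.8328| - 4.96, 0) = -3.8728
prox(x) = [0.0, 0.0, 4.406, -3.8728]
||prox(x)||_1 = 0.0 + 0.0 + 4.406 + 3.8728 = 8.2788


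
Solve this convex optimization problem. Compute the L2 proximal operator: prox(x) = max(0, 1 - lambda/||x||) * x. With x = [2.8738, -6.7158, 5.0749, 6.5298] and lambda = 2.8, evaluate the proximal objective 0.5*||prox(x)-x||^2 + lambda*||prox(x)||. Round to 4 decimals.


Step 1: Compute ||x||.
||x|| = 11.0342
Step 2: Compute scaling factor.
scale = max(0, 1 - 2.8/11.0342) = 0.7462
Step 3: prox(x) = [2.1446, -5.0116, 3.7871, 4.8728]
||prox(x)|| = 8.2342
Step 4: Proximal objective.
0.5*||prox-x||^2 = 3.92
lambda*||prox|| = 23.0558
Total = 26.9758


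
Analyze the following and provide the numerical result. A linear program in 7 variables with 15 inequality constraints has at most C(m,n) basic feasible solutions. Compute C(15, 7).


Each vertex corresponds to some choice of n active constraints out of m, so the number of vertices is at most C(m, n) = m! / (n!(m-n)!).
m = 15, n = 7
Numerator: 15 * 14 * 13 * 12 * 11 * 10 * 9
Denominator: 7! = 5040
C(15, 7) = 6435


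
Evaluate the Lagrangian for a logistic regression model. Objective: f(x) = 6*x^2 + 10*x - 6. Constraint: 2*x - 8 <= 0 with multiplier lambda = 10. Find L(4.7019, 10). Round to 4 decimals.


Step 1: Evaluate f(x).
f(4.7019) = 6*4.7019^2 + 10*4.7019 - 6 = 173.6662
Step 2: Evaluate g(x).
g(4.7019) = 2*4.7019 - 8 = 1.4038
Step 3: Compute Lagrangian.
L = 173.6662 + 10*1.4038 = 187.7042


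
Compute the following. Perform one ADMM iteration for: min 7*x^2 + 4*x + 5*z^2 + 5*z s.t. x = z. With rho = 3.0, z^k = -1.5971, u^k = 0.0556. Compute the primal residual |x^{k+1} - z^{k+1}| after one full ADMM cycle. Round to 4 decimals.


ADMM iteration with rho = 3.0, z^k = -1.5971, u^k = 0.0556
Step 1: x-update.
Minimize 7*x^2 + 4*x + (3.0/2)*(x + 1.5971 + 0.0556)^2
FOC: (2*7 + 3.0)*x = -4 + 3.0*(-1.5971 - 0.0556)
x^{k+1} = -0.5269
Step 2: z-update.
Minimize 5*z^2 + 5*z + (3.0/2)*(-0.5269 - z + 0.0556)^2
FOC: (2*5 + 3.0)*z = -5 + 3.0*(-0.5269 + 0.0556)
z^{k+1} = -0.4934
Step 3: u-update.
u^{k+1} = 0.0556 - 0.5269 + 0.4934 = 0.022
Step 4: Primal residual = |-0.5269 + 0.4934| = 0.0336


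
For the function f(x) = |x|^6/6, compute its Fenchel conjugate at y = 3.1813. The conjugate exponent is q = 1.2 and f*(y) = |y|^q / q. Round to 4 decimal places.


The conjugate exponent q satisfies 1/p + 1/q = 1.
p = 6, so q = 6/(6 - 1) = 1.2
|y|^q = 3.1813^1.2 = 4.0098
f*(3.1813) = 4.0098 / 1.2 = 3.3415


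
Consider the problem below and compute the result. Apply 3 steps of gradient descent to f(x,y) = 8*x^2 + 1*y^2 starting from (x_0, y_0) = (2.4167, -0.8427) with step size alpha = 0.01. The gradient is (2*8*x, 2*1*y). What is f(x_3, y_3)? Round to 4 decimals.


Gradient descent on f(x,y) = 8*x^2 + 1*y^2.
Starting point: (2.4167, -0.8427), alpha = 0.01
Step 1: grad_x = 2*8*2.4167 = 38.6672, grad_y = 2*1*-0.8427 = -1.6854
  x_1 = 2.4167 - 0.01*38.6672 = 2.03
  y_1 = -0.8427 - 0.01*-1.6854 = -0.8258
Step 2: grad_x = 2*8*2.03 = 32.4804, grad_y = 2*1*-0.8258 = -1.6517
  x_2 = 2.03 - 0.01*32.4804 = 1.7052
  y_2 = -0.8258 - 0.01*-1.6517 = -0.8093
Step 3: grad_x = 2*8*1.7052 = 27.2836, grad_y = 2*1*-0.8093 = -1.6187
  x_3 = 1.7052 - 0.01*27.2836 = 1.4324
  y_3 = -0.8093 - 0.01*-1.6187 = -0.7931
f(1.4324, -0.7931) = 8*1.4324^2 + 1*(-0.7931)^2 = 17.043


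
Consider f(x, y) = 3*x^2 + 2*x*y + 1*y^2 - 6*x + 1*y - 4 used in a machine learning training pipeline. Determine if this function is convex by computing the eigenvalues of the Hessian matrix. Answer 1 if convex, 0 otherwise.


The Hessian of f(x,y) = 3*x^2 + 2*x*y + 1*y^2 - 6*x + 1*y - 4 is:
H = [[6, 2], [2, 2]]
Trace = 6 + 2 = 8
Determinant = 6*2 - (2)^2 = 8
Discriminant = (8)^2 - 4*8 = 32.0
Eigenvalues: lambda_1 = 1.1716, lambda_2 = 6.8284
The function is convex.

1


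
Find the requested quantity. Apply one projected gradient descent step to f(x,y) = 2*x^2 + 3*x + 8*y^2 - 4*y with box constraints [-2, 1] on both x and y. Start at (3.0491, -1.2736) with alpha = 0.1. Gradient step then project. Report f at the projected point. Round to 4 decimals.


Step 1: Compute gradient at (3.0491, -1.2736).
grad_x = 2*2*3.0491 + 3 = 15.1964
grad_y = 2*8*-1.2736 - 4 = -24.3776
Step 2: Gradient step.
x_raw = 3.0491 - 0.1*15.1964 = 1.5295
y_raw = -1.2736 - 0.1*-24.3776 = 1.1642
Step 3: Project onto [-2, 1].
x_proj = clip(1.5295) = 1.0
y_proj = clip(1.1642) = 1.0
Step 4: Evaluate f.
f(1.0, 1.0) = 9.0


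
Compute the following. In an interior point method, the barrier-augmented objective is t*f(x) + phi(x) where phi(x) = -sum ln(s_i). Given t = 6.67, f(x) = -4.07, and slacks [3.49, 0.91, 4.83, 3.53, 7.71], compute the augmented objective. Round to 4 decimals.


Step 1: Compute log-barrier.
ln values: [1.2499, -0.0943, 1.5748, 1.2613, 2.0425]
phi = -(1.2499 - 0.0943 + 1.5748 + 1.2613 + 2.0425) = -6.0343
Step 2: Compute augmented objective.
t*f(x) = 6.67*-4.07 = -27.1469
Total = -27.1469 - 6.0343 = -33.1812


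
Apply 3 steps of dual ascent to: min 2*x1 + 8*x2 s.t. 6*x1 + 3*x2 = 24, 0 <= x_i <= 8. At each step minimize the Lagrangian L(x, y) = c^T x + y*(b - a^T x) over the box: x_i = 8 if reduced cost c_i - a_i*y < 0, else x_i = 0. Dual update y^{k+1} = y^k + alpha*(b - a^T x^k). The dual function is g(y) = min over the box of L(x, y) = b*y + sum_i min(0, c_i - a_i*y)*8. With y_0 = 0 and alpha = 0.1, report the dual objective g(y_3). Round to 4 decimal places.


Dual ascent for LP: min 2*x1 + 8*x2, 6*x1 + 3*x2 = 24, 0 <= x_i <= 8
Step 1: y^k = 0.0, reduced costs: (2.0, 8.0)
  x^k = (0.0, 0.0), subgradient = b - a^T x = 24.0
  y^{k+1} = 0.0 + 0.1*24.0 = 2.4
Step 2: y^k = 2.4, reduced costs: (-12.4, 0.8)
  x^k = (8.0, 0.0), subgradient = b - a^T x = -24.0
  y^{k+1} = 2.4 + 0.1*-24.0 = -0.0
Step 3: y^k = -0.0, reduced costs: (2.0, 8.0)
  x^k = (0.0, 0.0), subgradient = b - a^T x = 24.0
  y^{k+1} = -0.0 + 0.1*24.0 = 2.4
Dual objective at y_3 = 2.4: reduced costs (-12.4, 0.8), box minimizer x = (8.0, 0.0)
g(y_3) = b*y + (c1 - a1*y)*x1 + (c2 - a2*y)*x2 = 24*2.4 + (-12.4)*8.0 + 0.8*0.0 = 57.6 - 99.2 + 0.0 = -41.6


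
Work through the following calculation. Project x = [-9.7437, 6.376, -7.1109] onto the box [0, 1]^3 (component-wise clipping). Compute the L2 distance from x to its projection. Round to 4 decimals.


Project each component onto [0, 1].
clip(-9.7437) = 0.0, clip(6.376) = 1.0, clip(-7.1109) = 0.0
Projection = [0.0, 1.0, 0.0]
Squared diffs: [94.9397, 28.9014, 50.5649]
Distance = sqrt(174.406) = 13.2063


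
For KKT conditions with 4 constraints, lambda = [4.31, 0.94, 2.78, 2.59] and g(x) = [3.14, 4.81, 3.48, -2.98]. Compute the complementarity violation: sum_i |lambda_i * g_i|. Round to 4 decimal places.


KKT complementary slackness check:
lambda_1 * g_1 = 4.31 * 3.14 = 13.5334
lambda_2 * g_2 = 0.94 * 4.81 = 4.5214
lambda_3 * g_3 = 2.78 * 3.48 = 9.6744
lambda_4 * g_4 = 2.59 * -2.98 = -7.7182
Total violation = 13.5334 + 4.5214 + 9.6744 + 7.7182 = 35.4474


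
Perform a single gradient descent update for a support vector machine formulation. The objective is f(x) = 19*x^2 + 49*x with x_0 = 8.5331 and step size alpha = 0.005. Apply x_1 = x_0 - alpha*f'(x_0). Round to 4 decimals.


We compute the gradient at x_0 and apply the update.
f'(x) = 38*x + 49
f'(8.5331) = 38*8.5331 + 49 = 373.2578
x_1 = 8.5331 - 0.005*373.2578 = 6.6668


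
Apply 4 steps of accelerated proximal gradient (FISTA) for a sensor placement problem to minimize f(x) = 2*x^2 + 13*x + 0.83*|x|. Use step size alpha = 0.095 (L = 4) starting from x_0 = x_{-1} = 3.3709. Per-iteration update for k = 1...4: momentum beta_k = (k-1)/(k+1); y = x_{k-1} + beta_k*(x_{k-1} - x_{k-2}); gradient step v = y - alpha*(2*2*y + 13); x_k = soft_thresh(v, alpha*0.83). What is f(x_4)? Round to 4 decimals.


FISTA on f(x) = 2*x^2 + 13*x + 0.83*|x|
L = 4, alpha = 0.095
Iteration 1: beta = 0.0, y = 3.3709 + 0.0*(3.3709 - 3.3709) = 3.3709
  grad(y) = 26.4836, v = y - alpha*grad = 0.855
  prox(v) = soft_thresh(0.855, 0.0789) = 0.7761
Iteration 2: beta = 0.3333, y = 0.7761 + 0.3333*(0.7761 - 3.3709) = -0.0888
  grad(y) = 12.6447, v = y - alpha*grad = -1.2901
  prox(v) = soft_thresh(-1.2901, 0.0789) = -1.2112
Iteration 3: beta = 0.5, y = -1.2112 + 0.5*(-1.2112 - 0.7761) = -2.2049
  grad(y) = 4.1805, v = y - alpha*grad = -2.602
  prox(v) = soft_thresh(-2.602, 0.0789) = -2.5232
Iteration 4: beta = 0.6, y = -2.5232 + 0.6*(-2.5232 + 1.2112) = -3.3104
  grad(y) = -0.2414, v = y - alpha*grad = -3.2874
  prox(v) = soft_thresh(-3.2874, 0.0789) = -3.2086
f(x_4) = 2*(-3.2086)^2 + 13*(-3.2086) + 0.83*|-3.2086| = -18.4585


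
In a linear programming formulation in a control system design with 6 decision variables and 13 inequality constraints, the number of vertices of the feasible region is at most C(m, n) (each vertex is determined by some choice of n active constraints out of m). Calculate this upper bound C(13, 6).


Each vertex corresponds to some choice of n active constraints out of m, so the number of vertices is at most C(m, n) = m! / (n!(m-n)!).
m = 13, n = 6
Numerator: 13 * 12 * 11 * 10 * 9 * 8
Denominator: 6! = 720
C(13, 6) = 1716


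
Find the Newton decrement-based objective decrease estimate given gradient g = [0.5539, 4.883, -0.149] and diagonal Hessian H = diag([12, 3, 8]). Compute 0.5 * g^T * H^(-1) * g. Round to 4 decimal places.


Step 1: H is diagonal, so H^(-1) * g = [0.0462, 1.6277, -0.0186].
Step 2: g^T H^(-1) g = sum_i g_i^2 / H_ii
  = (0.5539)^2/12 + (4.883)^2/3 + (-0.149)^2/8
  = 0.0256 + 7.9479 + 0.0028 = 7.9762
Step 3: Objective decrease = 0.5 * g^T H^(-1) g = 3.9881


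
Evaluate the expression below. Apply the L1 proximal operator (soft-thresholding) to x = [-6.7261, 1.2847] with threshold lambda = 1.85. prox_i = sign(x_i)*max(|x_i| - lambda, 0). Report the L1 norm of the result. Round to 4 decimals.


Soft-thresholding with lambda = 1.85:
prox(-6.7261) = sign(-6.7261)*max(|-6.7261| - 1.85, 0) = -4.8761
prox(1.2847) = sign(1.2847)*max(|1.2847| - 1.85, 0) = 0.0
prox(x) = [-4.8761, 0.0]
||prox(x)||_1 = 4.8761 + 0.0 = 4.8761


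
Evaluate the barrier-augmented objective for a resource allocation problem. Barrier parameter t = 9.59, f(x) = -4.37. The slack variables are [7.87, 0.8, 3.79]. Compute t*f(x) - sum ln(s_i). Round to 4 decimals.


Step 1: Compute log-barrier.
ln values: [2.0631, -0.2231, 1.3324]
phi = -(2.0631 - 0.2231 + 1.3324) = -3.1723
Step 2: Compute augmented objective.
t*f(x) = 9.59*-4.37 = -41.9083
Total = -41.9083 - 3.1723 = -45.0806


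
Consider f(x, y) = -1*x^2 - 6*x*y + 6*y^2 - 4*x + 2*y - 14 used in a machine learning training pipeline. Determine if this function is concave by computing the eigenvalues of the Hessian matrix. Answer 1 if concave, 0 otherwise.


The Hessian of f(x,y) = -1*x^2 - 6*x*y + 6*y^2 - 4*x + 2*y - 14 is:
H = [[-2, -6], [-6, 12]]
Trace = -2 + 12 = 10
Determinant = -2*12 - (-6)^2 = -60
Discriminant = (10)^2 - 4*-60 = 340.0
Eigenvalues: lambda_1 = -4.2195, lambda_2 = 14.2195
The function is not concave.

0


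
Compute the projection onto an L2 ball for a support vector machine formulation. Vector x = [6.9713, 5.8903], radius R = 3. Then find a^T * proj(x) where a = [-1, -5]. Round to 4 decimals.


Step 1: Compute ||x|| (intermediates to 6 decimals).
||x|| = sqrt(6.9713^2 + 5.8903^2) = 9.126591
Step 2: Project.
Since ||x|| > R, scale = R/||x|| = 3/9.126591 = 0.32871, proj(x) = scale * x
proj(x) = [2.291536, 1.936201]
Step 3: Dot product.
a^T * proj(x) = -1*2.291536 - 5*1.936201 = -11.9725


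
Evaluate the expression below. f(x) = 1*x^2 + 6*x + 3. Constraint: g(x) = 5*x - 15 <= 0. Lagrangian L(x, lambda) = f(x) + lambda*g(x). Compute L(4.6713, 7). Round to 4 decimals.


Step 1: Evaluate f(x).
f(4.6713) = 1*4.6713^2 + 6*4.6713 + 3 = 52.8488
Step 2: Evaluate g(x).
g(4.6713) = 5*4.6713 - 15 = 8.3565
Step 3: Compute Lagrangian.
L = 52.8488 + 7*8.3565 = 111.3443


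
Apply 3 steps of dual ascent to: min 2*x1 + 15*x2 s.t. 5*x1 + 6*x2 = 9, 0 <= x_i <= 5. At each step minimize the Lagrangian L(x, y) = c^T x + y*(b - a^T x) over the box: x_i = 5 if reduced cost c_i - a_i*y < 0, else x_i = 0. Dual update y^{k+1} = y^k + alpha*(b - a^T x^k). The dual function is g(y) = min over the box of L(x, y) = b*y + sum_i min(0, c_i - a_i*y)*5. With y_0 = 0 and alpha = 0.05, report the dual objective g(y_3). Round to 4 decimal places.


Dual ascent for LP: min 2*x1 + 15*x2, 5*x1 + 6*x2 = 9, 0 <= x_i <= 5
Step 1: y^k = 0.0, reduced costs: (2.0, 15.0)
  x^k = (0.0, 0.0), subgradient = b - a^T x = 9.0
  y^{k+1} = 0.0 + 0.05*9.0 = 0.45
Step 2: y^k = 0.45, reduced costs: (-0.25, 12.3)
  x^k = (5.0, 0.0), subgradient = b - a^T x = -16.0
  y^{k+1} = 0.45 + 0.05*-16.0 = -0.35
Step 3: y^k = -0.35, reduced costs: (3.75, 17.1)
  x^k = (0.0, 0.0), subgradient = b - a^T x = 9.0
  y^{k+1} = -0.35 + 0.05*9.0 = 0.1
Dual objective at y_3 = 0.1: reduced costs (1.5, 14.4), box minimizer x = (0.0, 0.0)
g(y_3) = b*y + (c1 - a1*y)*x1 + (c2 - a2*y)*x2 = 9*0.1 + 1.5*0.0 + 14.4*0.0 = 0.9 + 0.0 + 0.0 = 0.9


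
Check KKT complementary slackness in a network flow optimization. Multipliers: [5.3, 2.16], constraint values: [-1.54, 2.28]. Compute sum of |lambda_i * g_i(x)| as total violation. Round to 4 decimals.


KKT complementary slackness check:
lambda_1 * g_1 = 5.3 * -1.54 = -8.162
lambda_2 * g_2 = 2.16 * 2.28 = 4.9248
Total violation = 8.162 + 4.9248 = 13.0868


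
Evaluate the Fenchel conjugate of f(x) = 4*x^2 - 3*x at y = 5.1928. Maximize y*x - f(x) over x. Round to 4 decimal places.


f*(y) = sup_x {y*x - a*x^2 - b*x} = sup_x {(y-b)*x - a*x^2}
FOC: (y - b) - 2a*x = 0 => x* = (y - b)/(2a)
x* = (5.1928 + 3)/(2*4) = 1.0241
f*(5.1928) = (y-b)^2/(4a) = (5.1928 + 3)^2/(4*4)
= 67.122/16 = 4.1951


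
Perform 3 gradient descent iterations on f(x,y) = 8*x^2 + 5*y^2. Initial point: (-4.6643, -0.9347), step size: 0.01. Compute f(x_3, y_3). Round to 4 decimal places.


Gradient descent on f(x,y) = 8*x^2 + 5*y^2.
Starting point: (-4.6643, -0.9347), alpha = 0.01
Step 1: grad_x = 2*8*-4.6643 = -74.6288, grad_y = 2*5*-0.9347 = -9.347
  x_1 = -4.6643 - 0.01*-74.6288 = -3.918
  y_1 = -0.9347 - 0.01*-9.347 = -0.8412
Step 2: grad_x = 2*8*-3.918 = -62.6882, grad_y = 2*5*-0.8412 = -8.4123
  x_2 = -3.918 - 0.01*-62.6882 = -3.2911
  y_2 = -0.8412 - 0.01*-8.4123 = -0.7571
Step 3: grad_x = 2*8*-3.2911 = -52.6581, grad_y = 2*5*-0.7571 = -7.5711
  x_3 = -3.2911 - 0.01*-52.6581 = -2.7645
  y_3 = -0.7571 - 0.01*-7.5711 = -0.6814
f(-2.7645, -0.6814) = 8*(-2.7645)^2 + 5*(-0.6814)^2 = 63.4634


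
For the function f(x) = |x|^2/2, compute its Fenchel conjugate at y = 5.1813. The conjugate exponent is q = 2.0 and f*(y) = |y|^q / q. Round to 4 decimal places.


The conjugate exponent q satisfies 1/p + 1/q = 1.
p = 2, so q = 2/(2 - 1) = 2.0
|y|^q = 5.1813^2.0 = 26.8459
f*(5.1813) = 26.8459 / 2.0 = 13.4229


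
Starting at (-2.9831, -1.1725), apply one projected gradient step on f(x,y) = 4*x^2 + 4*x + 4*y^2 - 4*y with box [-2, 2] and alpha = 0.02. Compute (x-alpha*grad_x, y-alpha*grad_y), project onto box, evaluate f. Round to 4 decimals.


Step 1: Compute gradient at (-2.9831, -1.1725).
grad_x = 2*4*-2.9831 + 4 = -19.8648
grad_y = 2*4*-1.1725 - 4 = -13.38
Step 2: Gradient step.
x_raw = -2.9831 - 0.02*-19.8648 = -2.5858
y_raw = -1.1725 - 0.02*-13.38 = -0.9049
Step 3: Project onto [-2, 2].
x_proj = clip(-2.5858) = -2.0
y_proj = clip(-0.9049) = -0.9049
Step 4: Evaluate f.
f(-2.0, -0.9049) = 14.895


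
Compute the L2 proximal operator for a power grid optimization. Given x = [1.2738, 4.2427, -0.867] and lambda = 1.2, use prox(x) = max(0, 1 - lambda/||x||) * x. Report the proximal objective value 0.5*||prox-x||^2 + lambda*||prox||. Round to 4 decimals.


Step 1: Compute ||x||.
||x|| = 4.5138
Step 2: Compute scaling factor.
scale = max(0, 1 - 1.2/4.5138) = 0.7342
Step 3: prox(x) = [0.9352, 3.1148, -0.6365]
||prox(x)|| = 3.3138
Step 4: Proximal objective.
0.5*||prox-x||^2 = 0.72
lambda*||prox|| = 3.9766
Total = 4.6966


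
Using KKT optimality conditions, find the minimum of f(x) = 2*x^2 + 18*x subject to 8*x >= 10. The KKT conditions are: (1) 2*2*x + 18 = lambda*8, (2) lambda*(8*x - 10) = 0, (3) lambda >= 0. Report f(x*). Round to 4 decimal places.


Step 1: Try lambda = 0 (constraint inactive).
x_unc = -18/(2*2) = -4.5
Check: 8*-4.5 = -36.0 < 10 -- violated!
Step 2: Constraint must be active: 8*x = 10
x* = 10/8 = 1.25
lambda = (2*2*1.25 + 18)/8 = 2.875
Step 3: Compute optimal value.
f(x*) = 2*1.25^2 + 18*1.25 = 25.625


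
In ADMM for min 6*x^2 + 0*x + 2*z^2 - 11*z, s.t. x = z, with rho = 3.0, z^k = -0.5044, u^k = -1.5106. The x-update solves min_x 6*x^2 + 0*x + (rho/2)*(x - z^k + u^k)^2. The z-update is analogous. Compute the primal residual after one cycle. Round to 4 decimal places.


ADMM iteration with rho = 3.0, z^k = -0.5044, u^k = -1.5106
Step 1: x-update.
Minimize 6*x^2 + 0*x + (3.0/2)*(x + 0.5044 - 1.5106)^2
FOC: (2*6 + 3.0)*x = 0 + 3.0*(-0.5044 + 1.5106)
x^{k+1} = 0.2012
Step 2: z-update.
Minimize 2*z^2 - 11*z + (3.0/2)*(0.2012 - z - 1.5106)^2
FOC: (2*2 + 3.0)*z = 11 + 3.0*(0.2012 - 1.5106)
z^{k+1} = 1.0103
Step 3: u-update.
u^{k+1} = -1.5106 + 0.2012 - 1.0103 = -2.3196
Step 4: Primal residual = |0.2012 - 1.0103| = 0.809


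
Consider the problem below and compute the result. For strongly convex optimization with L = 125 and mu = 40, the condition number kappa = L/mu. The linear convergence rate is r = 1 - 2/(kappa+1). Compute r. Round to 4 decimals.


Step 1: Compute the condition number.
kappa = L/mu = 125/40 = 3.125
Step 2: Compute the convergence rate.
r = 1 - 2/(kappa + 1) = 1 - 2*mu/(L + mu) = (L - mu)/(L + mu) = 85/165 = 0.5152


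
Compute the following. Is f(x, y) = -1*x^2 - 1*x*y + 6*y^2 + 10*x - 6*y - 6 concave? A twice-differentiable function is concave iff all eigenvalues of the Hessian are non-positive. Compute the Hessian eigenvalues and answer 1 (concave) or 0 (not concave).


The Hessian of f(x,y) = -1*x^2 - 1*x*y + 6*y^2 + 10*x - 6*y - 6 is:
H = [[-2, -1], [-1, 12]]
Trace = -2 + 12 = 10
Determinant = -2*12 - (-1)^2 = -25
Discriminant = (10)^2 - 4*-25 = 200.0
Eigenvalues: lambda_1 = -2.0711, lambda_2 = 12.0711
The function is not concave.

0


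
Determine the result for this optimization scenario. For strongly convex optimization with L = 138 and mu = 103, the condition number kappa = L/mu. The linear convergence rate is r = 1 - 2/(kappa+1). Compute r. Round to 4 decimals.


Step 1: Compute the condition number.
kappa = L/mu = 138/103 = 1.3398
Step 2: Compute the convergence rate.
r = 1 - 2/(kappa + 1) = 1 - 2*mu/(L + mu) = (L - mu)/(L + mu) = 35/241 = 0.1452


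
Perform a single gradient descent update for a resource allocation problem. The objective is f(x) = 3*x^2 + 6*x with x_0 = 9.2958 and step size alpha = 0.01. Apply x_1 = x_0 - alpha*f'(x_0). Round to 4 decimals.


We compute the gradient at x_0 and apply the update.
f'(x) = 6*x + 6
f'(9.2958) = 6*9.2958 + 6 = 61.7748
x_1 = 9.2958 - 0.01*61.7748 = 8.6781


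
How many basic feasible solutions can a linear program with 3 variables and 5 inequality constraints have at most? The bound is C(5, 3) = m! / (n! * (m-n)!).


Each vertex corresponds to some choice of n active constraints out of m, so the number of vertices is at most C(m, n) = m! / (n!(m-n)!).
m = 5, n = 3
Numerator: 5 * 4 * 3
Denominator: 3! = 6
C(5, 3) = 10


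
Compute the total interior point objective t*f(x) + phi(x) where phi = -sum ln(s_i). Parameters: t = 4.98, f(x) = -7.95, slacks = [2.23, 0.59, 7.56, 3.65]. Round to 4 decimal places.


Step 1: Compute log-barrier.
ln values: [0.802, -0.5276, 2.0229, 1.2947]
phi = -(0.802 - 0.5276 + 2.0229 + 1.2947) = -3.592
Step 2: Compute augmented objective.
t*f(x) = 4.98*-7.95 = -39.591
Total = -39.591 - 3.592 = -43.183


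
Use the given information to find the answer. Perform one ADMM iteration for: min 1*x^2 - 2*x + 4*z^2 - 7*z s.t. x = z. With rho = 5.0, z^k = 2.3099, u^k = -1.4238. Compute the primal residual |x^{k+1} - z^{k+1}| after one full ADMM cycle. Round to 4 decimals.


ADMM iteration with rho = 5.0, z^k = 2.3099, u^k = -1.4238
Step 1: x-update.
Minimize 1*x^2 - 2*x + (5.0/2)*(x - 2.3099 - 1.4238)^2
FOC: (2*1 + 5.0)*x = 2 + 5.0*(2.3099 + 1.4238)
x^{k+1} = 2.9526
Step 2: z-update.
Minimize 4*z^2 - 7*z + (5.0/2)*(2.9526 - z - 1.4238)^2
FOC: (2*4 + 5.0)*z = 7 + 5.0*(2.9526 - 1.4238)
z^{k+1} = 1.1265
Step 3: u-update.
u^{k+1} = -1.4238 + 2.9526 - 1.1265 = 0.4024
Step 4: Primal residual = |2.9526 - 1.1265| = 1.8262


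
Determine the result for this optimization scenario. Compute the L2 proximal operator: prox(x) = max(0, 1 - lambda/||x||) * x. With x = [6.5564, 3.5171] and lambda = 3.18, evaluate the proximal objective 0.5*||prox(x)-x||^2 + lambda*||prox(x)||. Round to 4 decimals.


Step 1: Compute ||x||.
||x|| = 7.4402
Step 2: Compute scaling factor.
scale = max(0, 1 - 3.18/7.4402) = 0.5726
Step 3: prox(x) = [3.7541, 2.0139]
||prox(x)|| = 4.2602
Step 4: Proximal objective.
0.5*||prox-x||^2 = 5.0562
lambda*||prox|| = 13.5474
Total = 18.6036


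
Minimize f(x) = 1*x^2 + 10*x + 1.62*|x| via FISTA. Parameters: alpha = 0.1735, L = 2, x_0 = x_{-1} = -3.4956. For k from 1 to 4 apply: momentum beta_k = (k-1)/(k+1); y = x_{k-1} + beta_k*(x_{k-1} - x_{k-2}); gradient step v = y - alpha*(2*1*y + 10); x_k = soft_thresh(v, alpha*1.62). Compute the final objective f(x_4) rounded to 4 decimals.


FISTA on f(x) = 1*x^2 + 10*x + 1.62*|x|
L = 2, alpha = 0.1735
Iteration 1: beta = 0.0, y = -3.4956 + 0.0*(-3.4956 + 3.4956) = -3.4956
  grad(y) = 3.0088, v = y - alpha*grad = -4.0176
  prox(v) = soft_thresh(-4.0176, 0.2811) = -3.7366
Iteration 2: beta = 0.3333, y = -3.7366 + 0.3333*(-3.7366 + 3.4956) = -3.8169
  grad(y) = 2.3662, v = y - alpha*grad = -4.2274
  prox(v) = soft_thresh(-4.2274, 0.2811) = -3.9463
Iteration 3: beta = 0.5, y = -3.9463 + 0.5*(-3.9463 + 3.7366) = -4.0512
  grad(y) = 1.8975, v = y - alpha*grad = -4.3805
  prox(v) = soft_thresh(-4.3805, 0.2811) = -4.0994
Iteration 4: beta = 0.6, y = -4.0994 + 0.6*(-4.0994 + 3.9463) = -4.1912
  grad(y) = 1.6176, v = y - alpha*grad = -4.4719
  prox(v) = soft_thresh(-4.4719, 0.2811) = -4.1908
f(x_4) = 1*(-4.1908)^2 + 10*(-4.1908) + 1.62*|-4.1908| = -17.5561


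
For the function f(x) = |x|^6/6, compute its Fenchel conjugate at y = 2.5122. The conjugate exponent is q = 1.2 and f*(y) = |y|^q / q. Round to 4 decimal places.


The conjugate exponent q satisfies 1/p + 1/q = 1.
p = 6, so q = 6/(6 - 1) = 1.2
|y|^q = 2.5122^1.2 = 3.0204
f*(2.5122) = 3.0204 / 1.2 = 2.517


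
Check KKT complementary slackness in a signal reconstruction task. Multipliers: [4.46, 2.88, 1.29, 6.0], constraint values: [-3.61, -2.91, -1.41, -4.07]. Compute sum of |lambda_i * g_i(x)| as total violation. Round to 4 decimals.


KKT complementary slackness check:
lambda_1 * g_1 = 4.46 * -3.61 = -16.1006
lambda_2 * g_2 = 2.88 * -2.91 = -8.3808
lambda_3 * g_3 = 1.29 * -1.41 = -1.8189
lambda_4 * g_4 = 6.0 * -4.07 = -24.42
Total violation = 16.1006 + 8.3808 + 1.8189 + 24.42 = 50.7203


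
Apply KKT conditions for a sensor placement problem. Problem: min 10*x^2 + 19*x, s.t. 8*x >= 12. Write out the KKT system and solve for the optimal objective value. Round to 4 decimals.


Step 1: Try lambda = 0 (constraint inactive).
x_unc = -19/(2*10) = -0.95
Check: 8*-0.95 = -7.6 < 12 -- violated!
Step 2: Constraint must be active: 8*x = 12
x* = 12/8 = 1.5
lambda = (2*10*1.5 + 19)/8 = 6.125
Step 3: Compute optimal value.
f(x*) = 10*1.5^2 + 19*1.5 = 51.0


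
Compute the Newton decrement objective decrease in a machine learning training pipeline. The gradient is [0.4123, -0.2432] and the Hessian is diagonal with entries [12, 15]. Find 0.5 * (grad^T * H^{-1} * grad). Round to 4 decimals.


Step 1: H is diagonal, so H^(-1) * g = [0.0344, -0.0162].
Step 2: g^T H^(-1) g = sum_i g_i^2 / H_ii
  = (0.4123)^2/12 + (-0.2432)^2/15
  = 0.0142 + 0.0039 = 0.0181
Step 3: Objective decrease = 0.5 * g^T H^(-1) g = 0.0091


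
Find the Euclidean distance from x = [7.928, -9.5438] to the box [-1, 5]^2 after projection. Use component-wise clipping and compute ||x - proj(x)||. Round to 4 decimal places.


Project each component onto [-1, 5].
clip(7.928) = 5.0, clip(-9.5438) = -1.0
Projection = [5.0, -1.0]
Squared diffs: [8.5732, 72.9965]
Distance = sqrt(81.5697) = 9.0316


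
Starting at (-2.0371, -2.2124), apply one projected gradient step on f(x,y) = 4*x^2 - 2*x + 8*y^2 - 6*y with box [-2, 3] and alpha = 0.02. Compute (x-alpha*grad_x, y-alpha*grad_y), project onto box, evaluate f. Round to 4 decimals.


Step 1: Compute gradient at (-2.0371, -2.2124).
grad_x = 2*4*-2.0371 - 2 = -18.2968
grad_y = 2*8*-2.2124 - 6 = -41.3984
Step 2: Gradient step.
x_raw = -2.0371 - 0.02*-18.2968 = -1.6712
y_raw = -2.2124 - 0.02*-41.3984 = -1.3844
Step 3: Project onto [-2, 3].
x_proj = clip(-1.6712) = -1.6712
y_proj = clip(-1.3844) = -1.3844
Step 4: Evaluate f.
f(-1.6712, -1.3844) = 38.1533


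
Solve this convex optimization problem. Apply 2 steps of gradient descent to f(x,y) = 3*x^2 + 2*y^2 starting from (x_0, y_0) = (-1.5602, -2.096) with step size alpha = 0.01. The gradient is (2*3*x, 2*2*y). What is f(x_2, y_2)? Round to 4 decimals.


Gradient descent on f(x,y) = 3*x^2 + 2*y^2.
Starting point: (-1.5602, -2.096), alpha = 0.01
Step 1: grad_x = 2*3*-1.5602 = -9.3612, grad_y = 2*2*-2.096 = -8.384
  x_1 = -1.5602 - 0.01*-9.3612 = -1.4666
  y_1 = -2.096 - 0.01*-8.384 = -2.0122
Step 2: grad_x = 2*3*-1.4666 = -8.7995, grad_y = 2*2*-2.0122 = -8.0486
  x_2 = -1.4666 - 0.01*-8.7995 = -1.3786
  y_2 = -2.0122 - 0.01*-8.0486 = -1.9317
f(-1.3786, -1.9317) = 3*(-1.3786)^2 + 2*(-1.9317)^2 = 13.1643


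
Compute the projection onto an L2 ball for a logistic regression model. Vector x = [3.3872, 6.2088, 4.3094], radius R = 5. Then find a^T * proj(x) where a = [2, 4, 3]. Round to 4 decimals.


Step 1: Compute ||x|| (intermediates to 6 decimals).
||x|| = sqrt(3.3872^2 + 6.2088^2 + 4.3094^2) = 8.282104
Step 2: Project.
Since ||x|| > R, scale = R/||x|| = 5/8.282104 = 0.603711, proj(x) = scale * x
proj(x) = [2.04489, 3.748321, 2.601632]
Step 3: Dot product.
a^T * proj(x) = 2*2.04489 + 4*3.748321 + 3*2.601632 = 26.888


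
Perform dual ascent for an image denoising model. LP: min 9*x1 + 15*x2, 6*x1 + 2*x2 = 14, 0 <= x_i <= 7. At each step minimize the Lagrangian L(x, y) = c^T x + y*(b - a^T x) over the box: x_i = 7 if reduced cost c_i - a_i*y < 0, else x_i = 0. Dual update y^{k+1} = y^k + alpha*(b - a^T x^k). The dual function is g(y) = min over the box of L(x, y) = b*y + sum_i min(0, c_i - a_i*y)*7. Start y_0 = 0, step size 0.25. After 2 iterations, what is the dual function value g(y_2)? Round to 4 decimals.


Dual ascent for LP: min 9*x1 + 15*x2, 6*x1 + 2*x2 = 14, 0 <= x_i <= 7
Step 1: y^k = 0.0, reduced costs: (9.0, 15.0)
  x^k = (0.0, 0.0), subgradient = b - a^T x = 14.0
  y^{k+1} = 0.0 + 0.25*14.0 = 3.5
Step 2: y^k = 3.5, reduced costs: (-12.0, 8.0)
  x^k = (7.0, 0.0), subgradient = b - a^T x = -28.0
  y^{k+1} = 3.5 + 0.25*-28.0 = -3.5
Dual objective at y_2 = -3.5: reduced costs (30.0, 22.0), box minimizer x = (0.0, 0.0)
g(y_2) = b*y + (c1 - a1*y)*x1 + (c2 - a2*y)*x2 = 14*(-3.5) + 30.0*0.0 + 22.0*0.0 = -49.0 + 0.0 + 0.0 = -49.0


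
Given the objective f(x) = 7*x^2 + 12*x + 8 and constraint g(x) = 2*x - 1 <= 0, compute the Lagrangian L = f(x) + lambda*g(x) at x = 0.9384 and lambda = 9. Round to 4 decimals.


Step 1: Evaluate f(x).
f(0.9384) = 7*0.9384^2 + 12*0.9384 + 8 = 25.425
Step 2: Evaluate g(x).
g(0.9384) = 2*0.9384 - 1 = 0.8768
Step 3: Compute Lagrangian.
L = 25.425 + 9*0.8768 = 33.3162


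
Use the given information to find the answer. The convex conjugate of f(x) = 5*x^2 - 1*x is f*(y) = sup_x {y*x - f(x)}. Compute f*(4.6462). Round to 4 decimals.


f*(y) = sup_x {y*x - a*x^2 - b*x} = sup_x {(y-b)*x - a*x^2}
FOC: (y - b) - 2a*x = 0 => x* = (y - b)/(2a)
x* = (4.6462 + 1)/(2*5) = 0.5646
f*(4.6462) = (y-b)^2/(4a) = (4.6462 + 1)^2/(4*5)
= 31.8796/20 = 1.594


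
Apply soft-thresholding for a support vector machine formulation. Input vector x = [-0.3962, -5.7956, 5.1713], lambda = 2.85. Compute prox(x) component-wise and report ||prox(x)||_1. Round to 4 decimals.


Soft-thresholding with lambda = 2.85:
prox(-0.3962) = sign(-0.3962)*max(|-0.3962| - 2.85, 0) = 0.0
prox(-5.7956) = sign(-5.7956)*max(|-5.7956| - 2.85, 0) = -2.9456
prox(5.1713) = sign(5.1713)*max(|5.1713| - 2.85, 0) = 2.3213
prox(x) = [0.0, -2.9456, 2.3213]
||prox(x)||_1 = 0.0 + 2.9456 + 2.3213 = 5.2669


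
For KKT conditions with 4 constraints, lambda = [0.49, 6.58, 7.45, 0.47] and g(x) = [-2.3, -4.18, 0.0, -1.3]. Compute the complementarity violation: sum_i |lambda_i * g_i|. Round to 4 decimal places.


KKT complementary slackness check:
lambda_1 * g_1 = 0.49 * -2.3 = -1.127
lambda_2 * g_2 = 6.58 * -4.18 = -27.5044
lambda_3 * g_3 = 7.45 * 0.0 = 0.0
lambda_4 * g_4 = 0.47 * -1.3 = -0.611
Total violation = 1.127 + 27.5044 + 0.0 + 0.611 = 29.2424


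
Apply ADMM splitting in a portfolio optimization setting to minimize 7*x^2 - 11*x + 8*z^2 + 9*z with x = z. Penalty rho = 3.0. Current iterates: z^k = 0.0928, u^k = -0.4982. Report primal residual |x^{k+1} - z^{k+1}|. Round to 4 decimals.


ADMM iteration with rho = 3.0, z^k = 0.0928, u^k = -0.4982
Step 1: x-update.
Minimize 7*x^2 - 11*x + (3.0/2)*(x - 0.0928 - 0.4982)^2
FOC: (2*7 + 3.0)*x = 11 + 3.0*(0.0928 + 0.4982)
x^{k+1} = 0.7514
Step 2: z-update.
Minimize 8*z^2 + 9*z + (3.0/2)*(0.7514 - z - 0.4982)^2
FOC: (2*8 + 3.0)*z = -9 + 3.0*(0.7514 - 0.4982)
z^{k+1} = -0.4337
Step 3: u-update.
u^{k+1} = -0.4982 + 0.7514 + 0.4337 = 0.6869
Step 4: Primal residual = |0.7514 + 0.4337| = 1.1851


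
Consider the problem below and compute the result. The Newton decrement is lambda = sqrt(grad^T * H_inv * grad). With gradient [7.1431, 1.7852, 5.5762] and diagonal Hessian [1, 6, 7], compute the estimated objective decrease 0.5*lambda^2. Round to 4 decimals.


Step 1: H is diagonal, so H^(-1) * g = [7.1431, 0.2975, 0.7966].
Step 2: g^T H^(-1) g = sum_i g_i^2 / H_ii
  = (7.1431)^2/1 + (1.7852)^2/6 + (5.5762)^2/7
  = 51.0239 + 0.5312 + 4.442 = 55.997
Step 3: Objective decrease = 0.5 * g^T H^(-1) g = 27.9985


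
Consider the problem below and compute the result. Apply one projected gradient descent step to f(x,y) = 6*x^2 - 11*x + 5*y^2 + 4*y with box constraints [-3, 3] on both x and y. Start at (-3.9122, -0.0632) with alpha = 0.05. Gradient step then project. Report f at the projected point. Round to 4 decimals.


Step 1: Compute gradient at (-3.9122, -0.0632).
grad_x = 2*6*-3.9122 - 11 = -57.9464
grad_y = 2*5*-0.0632 + 4 = 3.368
Step 2: Gradient step.
x_raw = -3.9122 - 0.05*-57.9464 = -1.0149
y_raw = -0.0632 - 0.05*3.368 = -0.2316
Step 3: Project onto [-3, 3].
x_proj = clip(-1.0149) = -1.0149
y_proj = clip(-0.2316) = -0.2316
Step 4: Evaluate f.
f(-1.0149, -0.2316) = 16.6854


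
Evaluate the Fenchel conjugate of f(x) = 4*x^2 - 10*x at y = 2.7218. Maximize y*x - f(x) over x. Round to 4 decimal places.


f*(y) = sup_x {y*x - a*x^2 - b*x} = sup_x {(y-b)*x - a*x^2}
FOC: (y - b) - 2a*x = 0 => x* = (y - b)/(2a)
x* = (2.7218 + 10)/(2*4) = 1.5902
f*(2.7218) = (y-b)^2/(4a) = (2.7218 + 10)^2/(4*4)
= 161.8442/16 = 10.1153


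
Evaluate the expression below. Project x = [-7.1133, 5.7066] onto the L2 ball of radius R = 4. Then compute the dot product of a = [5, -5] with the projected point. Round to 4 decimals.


Step 1: Compute ||x|| (intermediates to 6 decimals).
||x|| = sqrt((-7.1133)^2 + 5.7066^2) = 9.119447
Step 2: Project.
Since ||x|| > R, scale = R/||x|| = 4/9.119447 = 0.438623, proj(x) = scale * x
proj(x) = [-3.120057, 2.503046]
Step 3: Dot product.
a^T * proj(x) = 5*(-3.120057) - 5*2.503046 = -28.1155


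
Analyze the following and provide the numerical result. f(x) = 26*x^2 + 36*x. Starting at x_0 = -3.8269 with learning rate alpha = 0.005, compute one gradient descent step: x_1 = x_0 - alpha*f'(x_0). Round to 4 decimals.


We compute the gradient at x_0 and apply the update.
f'(x) = 52*x + 36
f'(-3.8269) = 52*-3.8269 + 36 = -162.9988
x_1 = -3.8269 - 0.005*-162.9988 = -3.0119


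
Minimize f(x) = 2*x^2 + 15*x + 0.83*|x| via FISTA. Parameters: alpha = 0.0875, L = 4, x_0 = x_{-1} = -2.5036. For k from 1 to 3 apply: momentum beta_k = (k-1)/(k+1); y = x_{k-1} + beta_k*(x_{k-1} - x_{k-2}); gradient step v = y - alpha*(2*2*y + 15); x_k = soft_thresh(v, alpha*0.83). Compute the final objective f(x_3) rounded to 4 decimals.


FISTA on f(x) = 2*x^2 + 15*x + 0.83*|x|
L = 4, alpha = 0.0875
Iteration 1: beta = 0.0, y = -2.5036 + 0.0*(-2.5036 + 2.5036) = -2.5036
  grad(y) = 4.9856, v = y - alpha*grad = -2.9398
  prox(v) = soft_thresh(-2.9398, 0.0726) = -2.8672
Iteration 2: beta = 0.3333, y = -2.8672 + 0.3333*(-2.8672 + 2.5036) = -2.9884
  grad(y) = 3.0463, v = y - alpha*grad = -3.255
  prox(v) = soft_thresh(-3.255, 0.0726) = -3.1823
Iteration 3: beta = 0.5, y = -3.1823 + 0.5*(-3.1823 + 2.8672) = -3.3399
  grad(y) = 1.6403, v = y - alpha*grad = -3.4834
  prox(v) = soft_thresh(-3.4834, 0.0726) = -3.4108
f(x_3) = 2*(-3.4108)^2 + 15*(-3.4108) + 0.83*|-3.4108| = -25.0639


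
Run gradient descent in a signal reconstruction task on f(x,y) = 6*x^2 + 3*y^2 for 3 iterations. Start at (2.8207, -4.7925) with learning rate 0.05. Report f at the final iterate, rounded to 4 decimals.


Gradient descent on f(x,y) = 6*x^2 + 3*y^2.
Starting point: (2.8207, -4.7925), alpha = 0.05
Step 1: grad_x = 2*6*2.8207 = 33.8484, grad_y = 2*3*-4.7925 = -28.755
  x_1 = 2.8207 - 0.05*33.8484 = 1.1283
  y_1 = -4.7925 - 0.05*-28.755 = -3.3548
Step 2: grad_x = 2*6*1.1283 = 13.5394, grad_y = 2*3*-3.3548 = -20.1285
  x_2 = 1.1283 - 0.05*13.5394 = 0.4513
  y_2 = -3.3548 - 0.05*-20.1285 = -2.3483
Step 3: grad_x = 2*6*0.4513 = 5.4157, grad_y = 2*3*-2.3483 = -14.09
  x_3 = 0.4513 - 0.05*5.4157 = 0.1805
  y_3 = -2.3483 - 0.05*-14.09 = -1.6438
f(0.1805, -1.6438) = 6*0.1805^2 + 3*(-1.6438)^2 = 8.302


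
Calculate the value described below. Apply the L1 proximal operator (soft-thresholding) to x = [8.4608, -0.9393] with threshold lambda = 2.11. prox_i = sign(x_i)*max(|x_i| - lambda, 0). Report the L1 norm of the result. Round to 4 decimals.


Soft-thresholding with lambda = 2.11:
prox(8.4608) = sign(8.4608)*max(|8.4608| - 2.11, 0) = 6.3508
prox(-0.9393) = sign(-0.9393)*max(|-0.9393| - 2.11, 0) = 0.0
prox(x) = [6.3508, 0.0]
||prox(x)||_1 = 6.3508 + 0.0 = 6.3508


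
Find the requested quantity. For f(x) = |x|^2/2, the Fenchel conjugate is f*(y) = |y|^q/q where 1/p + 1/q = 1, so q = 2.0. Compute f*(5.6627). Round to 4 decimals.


The conjugate exponent q satisfies 1/p + 1/q = 1.
p = 2, so q = 2/(2 - 1) = 2.0
|y|^q = 5.6627^2.0 = 32.0662
f*(5.6627) = 32.0662 / 2.0 = 16.0331


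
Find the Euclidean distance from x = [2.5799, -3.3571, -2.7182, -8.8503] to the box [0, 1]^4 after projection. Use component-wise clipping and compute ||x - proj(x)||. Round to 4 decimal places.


Project each component onto [0, 1].
clip(2.5799) = 1.0, clip(-3.3571) = 0.0, clip(-2.7182) = 0.0, clip(-8.8503) = 0.0
Projection = [1.0, 0.0, 0.0, 0.0]
Squared diffs: [2.4961, 11.2701, 7.3886, 78.3278]
Distance = sqrt(99.4826) = 9.9741


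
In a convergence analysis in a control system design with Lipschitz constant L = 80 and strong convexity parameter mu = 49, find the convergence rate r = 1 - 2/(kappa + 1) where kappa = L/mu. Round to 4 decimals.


Step 1: Compute the condition number.
kappa = L/mu = 80/49 = 1.6327
Step 2: Compute the convergence rate.
r = 1 - 2/(kappa + 1) = 1 - 2*mu/(L + mu) = (L - mu)/(L + mu) = 31/129 = 0.2403


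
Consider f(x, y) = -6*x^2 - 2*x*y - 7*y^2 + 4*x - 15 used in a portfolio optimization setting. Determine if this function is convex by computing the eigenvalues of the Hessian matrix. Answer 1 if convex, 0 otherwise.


The Hessian of f(x,y) = -6*x^2 - 2*x*y - 7*y^2 + 4*x - 15 is:
H = [[-12, -2], [-2, -14]]
Trace = -12 - 14 = -26
Determinant = -12*-14 - (-2)^2 = 164
Discriminant = (-26)^2 - 4*164 = 20.0
Eigenvalues: lambda_1 = -15.2361, lambda_2 = -10.7639
The function is not convex.

0


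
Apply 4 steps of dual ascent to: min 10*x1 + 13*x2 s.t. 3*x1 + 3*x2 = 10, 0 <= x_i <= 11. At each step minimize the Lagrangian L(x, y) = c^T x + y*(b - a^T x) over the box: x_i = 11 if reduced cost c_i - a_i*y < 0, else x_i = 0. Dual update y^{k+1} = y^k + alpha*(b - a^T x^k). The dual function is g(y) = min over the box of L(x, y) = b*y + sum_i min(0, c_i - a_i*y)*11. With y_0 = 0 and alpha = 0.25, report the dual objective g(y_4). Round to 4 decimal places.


Dual ascent for LP: min 10*x1 + 13*x2, 3*x1 + 3*x2 = 10, 0 <= x_i <= 11
Step 1: y^k = 0.0, reduced costs: (10.0, 13.0)
  x^k = (0.0, 0.0), subgradient = b - a^T x = 10.0
  y^{k+1} = 0.0 + 0.25*10.0 = 2.5
Step 2: y^k = 2.5, reduced costs: (2.5, 5.5)
  x^k = (0.0, 0.0), subgradient = b - a^T x = 10.0
  y^{k+1} = 2.5 + 0.25*10.0 = 5.0
Step 3: y^k = 5.0, reduced costs: (-5.0, -2.0)
  x^k = (11.0, 11.0), subgradient = b - a^T x = -56.0
  y^{k+1} = 5.0 + 0.25*-56.0 = -9.0
Step 4: y^k = -9.0, reduced costs: (37.0, 40.0)
  x^k = (0.0, 0.0), subgradient = b - a^T x = 10.0
  y^{k+1} = -9.0 + 0.25*10.0 = -6.5
Dual objective at y_4 = -6.5: reduced costs (29.5, 32.5), box minimizer x = (0.0, 0.0)
g(y_4) = b*y + (c1 - a1*y)*x1 + (c2 - a2*y)*x2 = 10*(-6.5) + 29.5*0.0 + 32.5*0.0 = -65.0 + 0.0 + 0.0 = -65.0
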